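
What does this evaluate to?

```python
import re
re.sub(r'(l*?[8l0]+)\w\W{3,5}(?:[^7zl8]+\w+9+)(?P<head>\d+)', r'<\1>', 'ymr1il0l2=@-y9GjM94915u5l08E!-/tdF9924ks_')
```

'ymr1i<l0l>u5<l08>ks_'

`\1` in the replacement pulls in group 1's text for each match.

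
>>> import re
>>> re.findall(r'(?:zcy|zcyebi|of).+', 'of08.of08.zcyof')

['of08.of08.zcyof']

With no groups in the pattern, `findall` gives back each whole match — 1 here.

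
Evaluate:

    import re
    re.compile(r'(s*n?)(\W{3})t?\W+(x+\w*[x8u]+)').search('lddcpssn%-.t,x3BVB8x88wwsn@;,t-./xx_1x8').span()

(5, 22)

Pattern: zero or more of a literal 's', then optionally the literal 'n' (captured); then exactly 3 of a non-word character (captured); then optionally the literal 't', then one or more of a non-word character; then one or more of the literal 'x', then zero or more of a word character, then one or more of one of [x8u] (captured).
The match spans [5:22] → 'ssn%-.t,x3BVB8x88'.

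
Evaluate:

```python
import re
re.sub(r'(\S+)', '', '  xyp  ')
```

Pattern: one or more of a non-whitespace character (captured).
Each match is replaced by ''.

'    '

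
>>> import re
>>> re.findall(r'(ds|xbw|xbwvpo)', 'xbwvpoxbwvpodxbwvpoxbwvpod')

['xbw', 'xbw', 'xbw', 'xbw']

`|` is ordered: at each position the engine commits to the first alternative that works.
Matches: at [0:3] match 'xbw', group 1 = 'xbw'; at [6:9] match 'xbw', group 1 = 'xbw'; at [13:16] match 'xbw', group 1 = 'xbw'; at [19:22] match 'xbw', group 1 = 'xbw'.
Because there's exactly one group, `findall` drops the full match and keeps group 1 from each hit.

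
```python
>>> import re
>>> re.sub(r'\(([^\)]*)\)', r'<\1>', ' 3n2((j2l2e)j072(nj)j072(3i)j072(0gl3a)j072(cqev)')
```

' 3n2<(j2l2e>j072<nj>j072<3i>j072<0gl3a>j072<cqev>'

Each match is replaced using the text its own group 1 captured.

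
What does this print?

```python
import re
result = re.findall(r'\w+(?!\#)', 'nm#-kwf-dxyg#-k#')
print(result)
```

A negative assertion filters positions out without eating any characters.
`findall` yields the raw match text (3 of them) because the pattern has no groups.

['n', 'kwf', 'dxy']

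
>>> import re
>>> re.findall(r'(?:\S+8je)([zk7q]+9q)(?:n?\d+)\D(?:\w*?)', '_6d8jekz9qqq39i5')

[]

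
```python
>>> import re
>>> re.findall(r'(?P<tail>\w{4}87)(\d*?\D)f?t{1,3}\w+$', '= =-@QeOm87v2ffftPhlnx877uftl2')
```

This matches exactly 4 of a word character, then the literal '87' (captured as 'tail'); then zero or more of a digit (lazy), then a non-digit (captured); then optionally the literal 'f', then 1 to 3 of the literal 't', then one or more of a word character; then anchored at the end.
Walking the string: at [18:30] match 'hlnx877uftl2', groups = ('hlnx87', '7u').
2 groups means the one result is a tuple of 2 captured strings — 1 here.

[('hlnx87', '7u')]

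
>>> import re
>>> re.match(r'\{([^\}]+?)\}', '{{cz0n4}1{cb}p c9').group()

`re.match` only tries the pattern at the start of the string.
The match spans [0:8] → '{{cz0n4}'.
Captured: group 1 = '{cz0n4'.

'{{cz0n4}'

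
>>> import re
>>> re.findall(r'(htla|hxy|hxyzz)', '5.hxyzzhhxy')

['hxy', 'hxy']

Branches in `(...|...)` are attempted left-to-right; the first branch that allows the whole pattern to succeed is taken.
Because there's exactly one group, `findall` drops the full match and keeps group 1 from each hit.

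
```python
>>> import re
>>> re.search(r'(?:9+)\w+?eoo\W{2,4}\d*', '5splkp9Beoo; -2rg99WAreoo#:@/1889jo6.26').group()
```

'9Beoo; -2'

Pattern: one or more of a literal '9' (non-capturing group); then one or more of a word character (lazy); then the literal 'eoo', then 2 to 4 of a non-word character, then zero or more of a digit.
`re.search` tries every starting position until one works.
The match spans [6:15] → '9Beoo; -2'.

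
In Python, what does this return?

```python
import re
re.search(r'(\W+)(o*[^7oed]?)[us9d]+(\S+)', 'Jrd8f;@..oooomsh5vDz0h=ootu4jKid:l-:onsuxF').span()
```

The pattern matches one or more of a non-word character (captured); then zero or more of the literal 'o', then optionally any character except [7oed] (captured); then one or more of one of [us9d]; then one or more of a non-whitespace character (captured).
`search` walks the string left to right and returns the first match it finds.
The match spans [5:42] → ';@..oooomsh5vDz0h=ootu4jKid:l-:onsuxF'.
Captured: group 1 = ';@..', group 2 = 'oooom', group 3 = 'h5vDz0h=ootu4jKid:l-:onsuxF'.

(5, 42)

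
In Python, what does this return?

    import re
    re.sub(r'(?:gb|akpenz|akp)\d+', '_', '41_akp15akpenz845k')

'41___k'

Each match is replaced by '_'.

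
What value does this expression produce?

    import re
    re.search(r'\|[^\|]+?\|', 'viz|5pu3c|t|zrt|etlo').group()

'|5pu3c|'

`search` walks the string left to right and returns the first match it finds.
The match spans [3:10] → '|5pu3c|'.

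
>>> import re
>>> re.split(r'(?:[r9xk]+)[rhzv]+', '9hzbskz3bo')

This matches one or more of one of [r9xk] (non-capturing group); then one or more of one of [rhzv].
Matches to split on: at [0:3] → '9hz'; at [5:7] → 'kz'.
The string is cut at each match, leaving 3 pieces.

['', 'bs', '3bo']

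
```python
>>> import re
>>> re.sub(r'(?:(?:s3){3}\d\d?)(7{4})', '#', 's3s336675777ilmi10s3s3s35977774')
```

This matches the literal 's3' repeated 3 times, then a digit, then optionally a digit (non-capturing group); then exactly 4 of a literal '7' (captured).
Matches: at [18:30] → 's3s3s3597777'.
`sub` substitutes '#' at each match site.

's3s336675777ilmi10#4'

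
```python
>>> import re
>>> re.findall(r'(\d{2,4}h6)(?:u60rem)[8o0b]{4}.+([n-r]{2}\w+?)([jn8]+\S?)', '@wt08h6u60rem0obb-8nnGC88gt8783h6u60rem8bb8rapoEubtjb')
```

Pattern: 2 to 4 of a digit, then the literal 'h6' (captured); then the literal 'u60', then the literal 'rem' (non-capturing group); then exactly 4 of one of [8o0b], then one or more of any character; then exactly 2 of a character in [n-r], then one or more of a word character (lazy) (captured); then one or more of one of [jn8], then optionally a non-whitespace character (captured).
Matches: at [3:53] match '08h6u60rem0obb-8nnGC88gt8783h6u60rem8bb8rapoEubtjb', groups = ('08h6', 'poEubt', 'jb').
With 3 capturing groups, `findall` returns a 3-tuple per match.

[('08h6', 'poEubt', 'jb')]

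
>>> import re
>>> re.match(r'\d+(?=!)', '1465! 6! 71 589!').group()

'1465'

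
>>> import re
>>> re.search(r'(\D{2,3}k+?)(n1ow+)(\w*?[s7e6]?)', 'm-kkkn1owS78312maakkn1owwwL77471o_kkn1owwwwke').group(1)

'm-kkk'

This matches 2 to 3 of a non-digit, then one or more of a literal 'k' (lazy) (captured); then the literal 'n1o', then one or more of the literal 'w' (captured); then zero or more of a word character (lazy), then optionally one of [s7e6] (captured).
The `?` after the quantifier makes it lazy — it takes as little as possible before letting the rest of the pattern try.
`re.search` tries every starting position until one works.
The match spans [0:9] → 'm-kkkn1ow'.
Captured: group 1 = 'm-kkk', group 2 = 'n1ow', group 3 = ''.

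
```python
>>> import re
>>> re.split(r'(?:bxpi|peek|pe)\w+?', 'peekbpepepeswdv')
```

['', '', 'e', 'wdv']

The regex engine tests alternatives in the order written; an earlier branch that matches wins even if a later one would match more.
Each match becomes a cut point; 4 segments remain.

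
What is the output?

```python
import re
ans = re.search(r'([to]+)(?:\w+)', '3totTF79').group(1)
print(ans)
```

The match spans [1:8] → 'totTF79'.
Captured: group 1 = 'tot'.

tot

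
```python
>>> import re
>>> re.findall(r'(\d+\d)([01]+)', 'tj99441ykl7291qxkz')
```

[('9944', '1'), ('729', '1')]

The pattern matches one or more of a digit, then a digit (captured); then one or more of one of [01] (captured).
Walking the string: at [2:7] match '99441', groups = ('9944', '1'); at [10:14] match '7291', groups = ('729', '1').
`findall` packs the 2 group values into a tuple for every match.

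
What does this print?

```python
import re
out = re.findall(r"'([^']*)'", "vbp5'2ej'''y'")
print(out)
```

['2ej', '']

`findall` collects group 1 from each match (2 total).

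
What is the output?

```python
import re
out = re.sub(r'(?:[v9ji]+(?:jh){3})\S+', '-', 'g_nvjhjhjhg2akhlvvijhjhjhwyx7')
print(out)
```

g_n-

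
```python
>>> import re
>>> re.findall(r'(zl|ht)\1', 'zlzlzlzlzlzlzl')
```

['zl', 'zl', 'zl']

`\1` has to match the exact text group 1 already captured.
One capturing group, so `findall` returns just the captured substring from each match — 3 in all.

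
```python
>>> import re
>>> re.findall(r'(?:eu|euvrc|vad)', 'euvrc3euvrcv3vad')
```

Alternation tries branches left to right and keeps the first one that lets the overall match succeed at that position.
Scanning left to right: at [0:2] → 'eu'; at [6:8] → 'eu'; at [13:16] → 'vad'.
Since nothing is captured, `findall` lists the 3 matched substrings directly.

['eu', 'eu', 'vad']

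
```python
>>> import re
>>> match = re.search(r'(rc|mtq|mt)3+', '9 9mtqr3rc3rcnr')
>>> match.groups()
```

`re.search` scans for the first position where the pattern succeeds.
The match spans [8:11] → 'rc3'.
Captured: group 1 = 'rc'.

('rc',)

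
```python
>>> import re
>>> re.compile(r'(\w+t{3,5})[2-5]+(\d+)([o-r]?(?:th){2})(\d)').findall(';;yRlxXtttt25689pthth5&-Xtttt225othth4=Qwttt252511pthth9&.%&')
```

[('yRlxXtttt', '689', 'pthth', '5'), ('Xtttt', '5', 'othth', '4'), ('Qwttt', '11', 'pthth', '9')]

`findall` packs the 4 group values into a tuple for every match.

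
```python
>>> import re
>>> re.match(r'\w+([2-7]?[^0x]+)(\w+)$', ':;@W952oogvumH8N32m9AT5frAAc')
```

None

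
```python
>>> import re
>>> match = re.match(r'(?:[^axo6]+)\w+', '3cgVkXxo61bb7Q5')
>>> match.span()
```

(0, 15)

This matches one or more of any character except [axo6] (non-capturing group); then one or more of a word character.
`re.match` won't scan ahead — the pattern has to work from the very first character.
The match spans [0:15] → '3cgVkXxo61bb7Q5'.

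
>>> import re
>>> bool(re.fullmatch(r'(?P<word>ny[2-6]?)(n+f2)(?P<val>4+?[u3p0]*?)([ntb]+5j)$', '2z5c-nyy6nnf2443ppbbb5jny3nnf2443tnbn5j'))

For `fullmatch`, every character of the input must be accounted for by the pattern.
Here the string isn't matched end-to-end, so the call returns None, and `bool(None)` is False.

False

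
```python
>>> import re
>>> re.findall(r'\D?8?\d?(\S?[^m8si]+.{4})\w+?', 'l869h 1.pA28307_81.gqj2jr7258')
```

['9h 1.pA28307', '.gqj2jr725']

This matches optionally a non-digit, then optionally a literal '8', then optionally a digit; then optionally a non-whitespace character, then one or more of any character except [m8si], then exactly 4 of any character (captured); then one or more of a word character (lazy).
A `+?`/`*?`/`{m,n}?` starts at its minimum and grows only as far as needed for what follows to match.
Matches: at [0:16] match 'l869h 1.pA28307_', group 1 = '9h 1.pA28307'; at [16:29] match '81.gqj2jr7258', group 1 = '.gqj2jr725'.
One capturing group, so `findall` returns just the captured substring from each match — 2 in all.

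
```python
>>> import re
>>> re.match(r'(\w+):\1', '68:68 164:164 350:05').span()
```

(0, 5)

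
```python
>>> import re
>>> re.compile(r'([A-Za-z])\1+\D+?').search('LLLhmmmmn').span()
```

(0, 4)

After group 1 captures some text, `\1` only succeeds where that same text appears again.
The match spans [0:4] → 'LLLh'.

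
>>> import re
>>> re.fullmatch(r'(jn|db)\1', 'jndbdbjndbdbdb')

A backreference is literal: `\1` must see the identical characters the first group matched.
For `fullmatch`, every character of the input must be accounted for by the pattern.
Here the string isn't matched end-to-end, so the call returns None.

None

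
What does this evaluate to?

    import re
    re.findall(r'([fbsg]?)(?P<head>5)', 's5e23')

The pattern matches optionally one of [fbsg] (captured); then a literal '5' (captured as 'head').
With 2 capturing groups, `findall` returns a 2-tuple per match.

[('s', '5')]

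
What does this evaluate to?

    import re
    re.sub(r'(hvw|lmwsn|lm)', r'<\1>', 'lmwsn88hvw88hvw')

'<lmwsn>88<hvw>88<hvw>'

Alternation isn't longest-match — the leftmost alternative that fits at this position is chosen.
Matches: at [0:5] → 'lmwsn'; at [7:10] → 'hvw'; at [12:15] → 'hvw'.
`\1` in the replacement pulls in group 1's text for each match.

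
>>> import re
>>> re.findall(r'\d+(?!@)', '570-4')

Because the assertion is negative and zero-width, positions next to the forbidden text are skipped.
Matches: at [0:3] → '570'; at [4:5] → '4'.
No capturing groups, so `findall` returns the 2 full match strings.

['570', '4']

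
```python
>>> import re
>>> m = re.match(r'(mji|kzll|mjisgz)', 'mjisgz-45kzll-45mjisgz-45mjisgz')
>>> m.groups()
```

('mji',)

Alternation tries branches left to right and keeps the first one that lets the overall match succeed at that position.
`match` is anchored at position 0; if the pattern doesn't fit there, it returns None.
The match spans [0:3] → 'mji'.
Captured: group 1 = 'mji'.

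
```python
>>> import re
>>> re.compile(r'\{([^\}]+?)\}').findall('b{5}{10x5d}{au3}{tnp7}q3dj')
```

Matches: at [1:4] match '{5}', group 1 = '5'; at [4:11] match '{10x5d}', group 1 = '10x5d'; at [11:16] match '{au3}', group 1 = 'au3'; at [16:22] match '{tnp7}', group 1 = 'tnp7'.
One capturing group, so `findall` returns just the captured substring from each match — 4 in all.

['5', '10x5d', 'au3', 'tnp7']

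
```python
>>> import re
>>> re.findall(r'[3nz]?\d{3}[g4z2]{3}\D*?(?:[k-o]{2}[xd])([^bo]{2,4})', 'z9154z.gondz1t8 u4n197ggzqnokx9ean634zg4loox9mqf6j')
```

Pattern: optionally one of [3nz], then exactly 3 of a digit; then exactly 3 of one of [g4z2]; then zero or more of a non-digit (lazy); then exactly 2 of a character in [k-o], then one of [xd] (non-capturing group); then 2 to 4 of any character except [bo] (captured).
Matches: at [18:34] match 'n197ggzqnokx9ean', group 1 = '9ean'; at [34:48] match '634zg4loox9mqf', group 1 = '9mqf'.
With a single group, `findall` returns only what that group captured — 2 items.

['9ean', '9mqf']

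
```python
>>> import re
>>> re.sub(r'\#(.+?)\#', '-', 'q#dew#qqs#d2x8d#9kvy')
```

'q-qqs-9kvy'

The `?` after the quantifier makes it lazy — it takes as little as possible before letting the rest of the pattern try.
Matches: at [1:6] → '#dew#'; at [9:16] → '#d2x8d#'.
`sub` substitutes '-' at each match site.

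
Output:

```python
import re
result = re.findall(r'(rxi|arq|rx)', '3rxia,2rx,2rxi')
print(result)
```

['rxi', 'rx', 'rxi']

Alternation tries branches left to right and keeps the first one that lets the overall match succeed at that position.
Because there's exactly one group, `findall` drops the full match and keeps group 1 from each hit.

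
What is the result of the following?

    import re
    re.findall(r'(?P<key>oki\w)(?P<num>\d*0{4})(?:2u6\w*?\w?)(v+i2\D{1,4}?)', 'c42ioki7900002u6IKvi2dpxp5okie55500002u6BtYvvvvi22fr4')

Pattern: the literal 'o', then the literal 'ki', then a word character (captured as 'key'); then zero or more of a digit, then exactly 4 of the literal '0' (captured as 'num'); then the literal '2u6', then zero or more of a word character (lazy), then optionally a word character (non-capturing group); then one or more of a literal 'v', then the literal 'i2', then 1 to 4 of a non-digit (lazy) (captured).
Lazy quantifiers expand one character at a time until the remainder of the pattern can match.
Matches: at [4:22] match 'oki7900002u6IKvi2d', groups = ('oki7', '90000', 'vi2d').
3 groups means the one result is a tuple of 3 captured strings — 1 here.

[('oki7', '90000', 'vi2d')]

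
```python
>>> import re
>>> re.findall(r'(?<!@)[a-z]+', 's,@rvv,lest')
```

['s', 'vv', 'lest']

`(?!…)`/`(?<!…)` only lets a position through if the neighbouring text does NOT match; no characters are consumed.
Since nothing is captured, `findall` lists the 3 matched substrings directly.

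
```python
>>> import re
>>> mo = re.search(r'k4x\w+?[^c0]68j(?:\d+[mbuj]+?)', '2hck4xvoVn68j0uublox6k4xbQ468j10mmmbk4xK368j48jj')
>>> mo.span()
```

(3, 15)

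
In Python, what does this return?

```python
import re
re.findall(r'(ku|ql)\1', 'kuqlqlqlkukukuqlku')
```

['ql', 'ku']

After group 1 captures some text, `\1` only succeeds where that same text appears again.
With a single group, `findall` returns only what that group captured — 2 items.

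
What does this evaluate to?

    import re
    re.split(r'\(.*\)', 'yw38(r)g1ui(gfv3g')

['yw38', 'g1ui(gfv3g']

Matches to split on: at [4:7] → '(r)'.
Splitting on the pattern gives 2 pieces.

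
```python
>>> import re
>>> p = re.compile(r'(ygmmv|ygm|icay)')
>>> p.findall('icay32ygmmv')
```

Alternation isn't longest-match — the leftmost alternative that fits at this position is chosen.
Because there's exactly one group, `findall` drops the full match and keeps group 1 from each hit.

['icay', 'ygmmv']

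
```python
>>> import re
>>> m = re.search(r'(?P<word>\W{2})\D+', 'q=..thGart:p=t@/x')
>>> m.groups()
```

This matches exactly 2 of a non-word character (captured as 'word'); then one or more of a non-digit.
`search` walks the string left to right and returns the first match it finds.
The match spans [1:17] → '=..thGart:p=t@/x'.
Captured: group 1 = '=.'.

('=.',)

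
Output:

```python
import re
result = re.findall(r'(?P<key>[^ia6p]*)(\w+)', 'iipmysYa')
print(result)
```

Pattern: zero or more of any character except [ia6p] (captured as 'key'); then one or more of a word character (captured).
With 2 capturing groups, `findall` returns a 2-tuple per match.

[('', 'iipmysYa')]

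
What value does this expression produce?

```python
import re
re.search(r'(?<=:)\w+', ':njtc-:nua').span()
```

(1, 5)

The lookaround is zero-width — it requires the adjacent text to match without consuming it, so the asserted text isn't part of the match.
`search` walks the string left to right and returns the first match it finds.
The match spans [1:5] → 'njtc'.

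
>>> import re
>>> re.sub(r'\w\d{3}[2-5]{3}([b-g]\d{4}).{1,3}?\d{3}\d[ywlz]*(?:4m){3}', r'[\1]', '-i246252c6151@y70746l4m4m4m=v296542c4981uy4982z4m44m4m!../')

'-[c6151]=v296542c4981uy4982z4m44m4m!../'

This matches a word character, then exactly 3 of a digit, then exactly 3 of a character in [2-5]; then a character in [b-g], then exactly 4 of a digit (captured); then 1 to 3 of any character (lazy), then exactly 3 of a digit, then a digit; then zero or more of one of [ywlz], then the literal '4m' repeated 3 times.
Matches: at [1:27] → 'i246252c6151@y70746l4m4m4m'.
`\1` in the replacement pulls in group 1's text for each match.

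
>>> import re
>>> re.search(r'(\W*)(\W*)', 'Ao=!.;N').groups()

Pattern: zero or more of a non-word character (captured); then zero or more of a non-word character (captured).
`re.search` scans for the first position where the pattern succeeds.
The match spans [0:0] → ''.
Captured: group 1 = '', group 2 = ''.

('', '')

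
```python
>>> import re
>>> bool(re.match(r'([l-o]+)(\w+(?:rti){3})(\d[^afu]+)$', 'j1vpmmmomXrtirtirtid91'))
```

False

Pattern: one or more of a character in [l-o] (captured); then one or more of a word character, then the literal 'rti' repeated 3 times (captured); then a digit, then one or more of any character except [afu] (captured); then anchored at the end.
`re.match` won't scan ahead — the pattern has to work from the very first character.
Here the pattern fails at index 0, so the call returns None, and `bool(None)` is False.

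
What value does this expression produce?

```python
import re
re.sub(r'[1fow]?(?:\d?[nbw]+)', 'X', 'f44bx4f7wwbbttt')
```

'f4Xx4Xttt'

Every occurrence is swapped for 'X'.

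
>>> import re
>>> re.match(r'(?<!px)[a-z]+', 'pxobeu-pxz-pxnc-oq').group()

'pxobeu'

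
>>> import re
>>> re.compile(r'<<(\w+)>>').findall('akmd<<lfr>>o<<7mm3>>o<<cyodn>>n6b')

['lfr', '7mm3', 'cyodn']

Scanning left to right: at [4:11] match '<<lfr>>', group 1 = 'lfr'; at [12:20] match '<<7mm3>>', group 1 = '7mm3'; at [21:30] match '<<cyodn>>', group 1 = 'cyodn'.
Because there's exactly one group, `findall` drops the full match and keeps group 1 from each hit.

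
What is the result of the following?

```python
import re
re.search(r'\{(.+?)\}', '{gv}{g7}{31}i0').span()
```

The `?` after the quantifier makes it lazy — it takes as little as possible before letting the rest of the pattern try.
`search` walks the string left to right and returns the first match it finds.
The match spans [0:4] → '{gv}'.
Captured: group 1 = 'gv'.

(0, 4)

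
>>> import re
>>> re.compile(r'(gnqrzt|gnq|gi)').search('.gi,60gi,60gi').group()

'gi'

The match spans [1:3] → 'gi'.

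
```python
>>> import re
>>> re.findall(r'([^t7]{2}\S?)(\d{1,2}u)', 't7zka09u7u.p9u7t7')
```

[('zka', '09u'), ('u.p', '9u')]

Pattern: exactly 2 of any character except [t7], then optionally a non-whitespace character (captured); then 1 to 2 of a digit, then the literal 'u' (captured).
`findall` packs the 2 group values into a tuple for every match.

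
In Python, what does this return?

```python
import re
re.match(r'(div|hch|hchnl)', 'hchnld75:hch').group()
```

Alternation tries branches left to right and keeps the first one that lets the overall match succeed at that position.
With `match`, the pattern is implicitly anchored at the beginning.
The match spans [0:3] → 'hch'.
Captured: group 1 = 'hch'.

'hch'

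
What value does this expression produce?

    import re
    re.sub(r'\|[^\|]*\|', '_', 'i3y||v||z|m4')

'i3y_v_z|m4'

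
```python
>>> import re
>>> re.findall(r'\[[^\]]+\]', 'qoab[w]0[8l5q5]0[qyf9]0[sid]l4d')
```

Walking the string: at [4:7] → '[w]'; at [8:15] → '[8l5q5]'; at [16:22] → '[qyf9]'; at [23:28] → '[sid]'.
No capturing groups, so `findall` returns the 4 full match strings.

['[w]', '[8l5q5]', '[qyf9]', '[sid]']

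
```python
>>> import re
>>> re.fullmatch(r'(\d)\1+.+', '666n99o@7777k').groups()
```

('6',)

The backreference `\1` re-matches whatever the first group consumed, character for character.
`re.fullmatch` is like wrapping the pattern in `^…$` (in single-line mode).
The match spans [0:13] → '666n99o@7777k'.
Captured: group 1 = '6'.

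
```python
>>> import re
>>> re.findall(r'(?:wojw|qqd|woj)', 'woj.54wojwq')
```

Branches in `(...|...)` are attempted left-to-right; the first branch that allows the whole pattern to succeed is taken.
Walking the string: at [0:3] → 'woj'; at [6:10] → 'wojw'.
With no groups in the pattern, `findall` gives back each whole match — 2 here.

['woj', 'wojw']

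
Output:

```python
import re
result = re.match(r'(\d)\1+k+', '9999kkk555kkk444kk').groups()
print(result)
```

('9',)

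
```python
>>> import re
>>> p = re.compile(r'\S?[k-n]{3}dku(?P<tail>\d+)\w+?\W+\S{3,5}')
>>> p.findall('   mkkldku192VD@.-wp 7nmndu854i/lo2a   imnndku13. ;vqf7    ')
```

['192', '1']

The pattern matches optionally a non-whitespace character, then exactly 3 of a character in [k-n], then the literal 'dku'; then one or more of a digit (captured as 'tail'); then one or more of a word character (lazy), then one or more of a non-word character, then 3 to 5 of a non-whitespace character.
Because there's exactly one group, `findall` drops the full match and keeps group 1 from each hit.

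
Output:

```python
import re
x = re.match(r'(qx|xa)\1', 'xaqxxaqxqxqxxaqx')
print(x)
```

None

With `match`, the pattern is implicitly anchored at the beginning.
Here the string doesn't start with a match, so the call returns None.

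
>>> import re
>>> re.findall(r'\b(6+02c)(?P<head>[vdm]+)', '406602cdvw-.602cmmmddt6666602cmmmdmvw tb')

Pattern: a word boundary (`\b`, zero-width); then one or more of a literal '6', then the literal '02c' (captured); then one or more of one of [vdm] (captured as 'head').
Scanning left to right: at [12:21] match '602cmmmdd', groups = ('602c', 'mmmdd').
With 2 capturing groups, `findall` returns a 2-tuple per match.

[('602c', 'mmmdd')]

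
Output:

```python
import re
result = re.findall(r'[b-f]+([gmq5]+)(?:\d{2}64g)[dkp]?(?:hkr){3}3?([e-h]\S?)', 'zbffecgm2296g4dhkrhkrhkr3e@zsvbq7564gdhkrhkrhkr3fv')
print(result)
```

The pattern matches one or more of a character in [b-f]; then one or more of one of [gmq5] (captured); then exactly 2 of a digit, then the literal '64g' (non-capturing group); then optionally one of [dkp], then the literal 'hkr' repeated 3 times, then optionally a literal '3'; then a character in [e-h], then optionally a non-whitespace character (captured).
Walking the string: at [30:50] match 'bq7564gdhkrhkrhkr3fv', groups = ('q', 'fv').
With 2 capturing groups, `findall` returns a 2-tuple per match.

[('q', 'fv')]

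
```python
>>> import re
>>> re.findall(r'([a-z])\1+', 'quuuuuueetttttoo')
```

`\1` has to match the exact text group 1 already captured.
Matches: at [1:7] match 'uuuuuu', group 1 = 'u'; at [7:9] match 'ee', group 1 = 'e'; at [9:14] match 'ttttt', group 1 = 't'; at [14:16] match 'oo', group 1 = 'o'.
`findall` collects group 1 from each match (4 total).

['u', 'e', 't', 'o']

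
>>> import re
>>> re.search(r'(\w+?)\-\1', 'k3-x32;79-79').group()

'79-79'

After group 1 captures some text, `\1` only succeeds where that same text appears again.
`search` walks the string left to right and returns the first match it finds.
The match spans [7:12] → '79-79'.
Captured: group 1 = '79'.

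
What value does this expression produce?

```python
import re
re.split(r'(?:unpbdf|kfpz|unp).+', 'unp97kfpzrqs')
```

['', '']

`split` removes every match and returns the 2 fragments in between.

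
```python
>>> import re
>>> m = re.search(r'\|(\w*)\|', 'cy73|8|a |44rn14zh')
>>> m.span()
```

(4, 7)

The match spans [4:7] → '|8|'.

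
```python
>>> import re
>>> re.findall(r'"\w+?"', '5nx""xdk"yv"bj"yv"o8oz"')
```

['"xdk"', '"bj"', '"o8oz"']

Matches: at [4:9] → '"xdk"'; at [11:15] → '"bj"'; at [17:23] → '"o8oz"'.
`findall` yields the raw match text (3 of them) because the pattern has no groups.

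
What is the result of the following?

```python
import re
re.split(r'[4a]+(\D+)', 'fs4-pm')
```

['fs', '-pm', '']

The pattern matches one or more of one of [4a]; then one or more of a non-digit (captured).
The group in the pattern means `split` returns the separators' captures alongside the pieces.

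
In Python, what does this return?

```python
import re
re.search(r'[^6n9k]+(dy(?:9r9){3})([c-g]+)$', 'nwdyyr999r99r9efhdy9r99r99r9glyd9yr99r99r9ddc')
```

None

Pattern: one or more of any character except [6n9k]; then the literal 'dy', then the literal '9r9' repeated 3 times (captured); then one or more of a character in [c-g] (captured); then anchored at the end.
`re.search` scans for the first position where the pattern succeeds.
Here the pattern never matches, so the call returns None.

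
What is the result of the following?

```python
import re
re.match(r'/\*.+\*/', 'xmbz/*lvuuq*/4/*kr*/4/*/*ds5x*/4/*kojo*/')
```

`match` is anchored at position 0; if the pattern doesn't fit there, it returns None.
Here position 0 doesn't satisfy it, so the call returns None.

None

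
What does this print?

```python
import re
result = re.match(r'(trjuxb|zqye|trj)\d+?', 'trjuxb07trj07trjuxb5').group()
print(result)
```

trjuxb0

With `match`, the pattern is implicitly anchored at the beginning.
The match spans [0:7] → 'trjuxb0'.
Captured: group 1 = 'trjuxb'.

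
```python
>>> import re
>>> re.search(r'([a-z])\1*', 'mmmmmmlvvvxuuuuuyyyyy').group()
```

`\1` has to match the exact text group 1 already captured.
The match spans [0:6] → 'mmmmmm'.

'mmmmmm'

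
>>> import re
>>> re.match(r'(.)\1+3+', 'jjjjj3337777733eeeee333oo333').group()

'jjjjj333'

`\1` has to match the exact text group 1 already captured.
`re.match` only tries the pattern at the start of the string.
The match spans [0:8] → 'jjjjj333'.
Captured: group 1 = 'j'.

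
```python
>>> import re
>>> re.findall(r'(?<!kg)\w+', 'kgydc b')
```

`(?!…)`/`(?<!…)` only lets a position through if the neighbouring text does NOT match; no characters are consumed.
Since nothing is captured, `findall` lists the 2 matched substrings directly.

['kgydc', 'b']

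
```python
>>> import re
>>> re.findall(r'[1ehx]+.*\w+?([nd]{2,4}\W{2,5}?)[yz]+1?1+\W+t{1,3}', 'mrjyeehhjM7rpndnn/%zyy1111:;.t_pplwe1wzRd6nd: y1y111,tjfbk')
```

One capturing group, so `findall` returns just the captured substring from the one match — 1 in all.

['nn/%']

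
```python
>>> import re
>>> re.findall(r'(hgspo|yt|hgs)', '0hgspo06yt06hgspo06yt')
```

['hgspo', 'yt', 'hgspo', 'yt']

The regex engine tests alternatives in the order written; an earlier branch that matches wins even if a later one would match more.
With a single group, `findall` returns only what that group captured — 4 items.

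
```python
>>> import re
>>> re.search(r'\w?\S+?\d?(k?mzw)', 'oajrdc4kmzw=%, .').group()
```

The pattern matches optionally a word character, then one or more of a non-whitespace character (lazy), then optionally a digit; then optionally a literal 'k', then the literal 'mzw' (captured).
The match spans [0:11] → 'oajrdc4kmzw'.

'oajrdc4kmzw'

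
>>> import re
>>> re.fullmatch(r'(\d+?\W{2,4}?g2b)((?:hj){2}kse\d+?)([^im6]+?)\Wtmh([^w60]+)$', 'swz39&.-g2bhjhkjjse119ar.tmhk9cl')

None

Pattern: one or more of a digit (lazy), then 2 to 4 of a non-word character (lazy), then the literal 'g2b' (captured); then the literal 'hj' repeated 2 times, then the literal 'kse', then one or more of a digit (lazy) (captured); then one or more of any character except [im6] (lazy) (captured); then a non-word character, then the literal 'tmh'; then one or more of any character except [w60] (captured); then anchored at the end.
`re.fullmatch` is like wrapping the pattern in `^…$` (in single-line mode).
Here the string isn't matched end-to-end, so the call returns None.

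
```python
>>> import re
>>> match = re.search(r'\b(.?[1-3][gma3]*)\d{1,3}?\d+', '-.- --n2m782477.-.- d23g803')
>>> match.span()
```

Pattern: a word boundary (`\b`, zero-width); then optionally any character, then a character in [1-3], then zero or more of one of [gma3] (captured); then 1 to 3 of a digit (lazy); then one or more of a digit.
`search` walks the string left to right and returns the first match it finds.
The match spans [6:15] → 'n2m782477'.
Captured: group 1 = 'n2m'.

(6, 15)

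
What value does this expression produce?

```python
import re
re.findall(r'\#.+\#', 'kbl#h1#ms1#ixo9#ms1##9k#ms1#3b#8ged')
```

Walking the string: at [3:31] → '#h1#ms1#ixo9#ms1##9k#ms1#3b#'.
No capturing groups, so `findall` returns the 1 full match string.

['#h1#ms1#ixo9#ms1##9k#ms1#3b#']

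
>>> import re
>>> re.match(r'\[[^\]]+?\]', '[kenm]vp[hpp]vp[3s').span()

With `match`, the pattern is implicitly anchored at the beginning.
The match spans [0:6] → '[kenm]'.

(0, 6)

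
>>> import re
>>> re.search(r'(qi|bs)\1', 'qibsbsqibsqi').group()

After group 1 captures some text, `\1` only succeeds where that same text appears again.
`re.search` scans for the first position where the pattern succeeds.
The match spans [2:6] → 'bsbs'.
Captured: group 1 = 'bs'.

'bsbs'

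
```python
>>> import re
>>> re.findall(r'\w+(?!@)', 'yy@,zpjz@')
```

['y', 'zpj']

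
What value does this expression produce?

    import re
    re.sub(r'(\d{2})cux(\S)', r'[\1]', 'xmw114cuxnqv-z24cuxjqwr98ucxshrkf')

'xmw1[14]qv-z[24]qwr98ucxshrkf'

The pattern matches exactly 2 of a digit (captured); then the literal 'cu', then the literal 'x'; then a non-whitespace character (captured).
The replacement refers to a captured group, so each match is rewritten using its own captured text.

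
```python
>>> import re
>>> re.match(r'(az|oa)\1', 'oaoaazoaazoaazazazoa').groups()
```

The match spans [0:4] → 'oaoa'.
Captured: group 1 = 'oa'.

('oa',)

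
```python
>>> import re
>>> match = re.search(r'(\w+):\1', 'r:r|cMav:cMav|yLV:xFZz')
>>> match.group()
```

'r:r'

The backreference `\1` re-matches whatever the first group consumed, character for character.
`re.search` tries every starting position until one works.
The match spans [0:3] → 'r:r'.
Captured: group 1 = 'r'.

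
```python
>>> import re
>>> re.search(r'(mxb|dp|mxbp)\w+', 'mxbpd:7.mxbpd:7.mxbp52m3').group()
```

The match spans [0:5] → 'mxbpd'.

'mxbpd'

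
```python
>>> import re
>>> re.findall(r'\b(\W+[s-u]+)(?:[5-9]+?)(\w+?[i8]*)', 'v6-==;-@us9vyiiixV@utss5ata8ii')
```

The `?` after the quantifier makes it lazy — it takes as little as possible before letting the rest of the pattern try.
Multiple groups make `findall` return tuples — one 2-tuple for each match.

[('-==;-@us', 'v'), ('@utss', 'a')]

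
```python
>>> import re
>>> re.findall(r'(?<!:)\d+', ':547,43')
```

['47', '43']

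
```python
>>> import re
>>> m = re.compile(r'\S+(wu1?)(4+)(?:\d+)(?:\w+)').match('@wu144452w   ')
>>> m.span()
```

This matches one or more of a non-whitespace character; then the literal 'wu', then optionally a literal '1' (captured); then one or more of a literal '4' (captured); then one or more of a digit (non-capturing group); then one or more of a word character (non-capturing group).
`match` is anchored at position 0; if the pattern doesn't fit there, it returns None.
The match spans [0:10] → '@wu144452w'.
Captured: group 1 = 'wu1', group 2 = '444'.

(0, 10)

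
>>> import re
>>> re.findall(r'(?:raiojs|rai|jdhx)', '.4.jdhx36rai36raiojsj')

['jdhx', 'rai', 'raiojs']

Alternation tries branches left to right and keeps the first one that lets the overall match succeed at that position.
No capturing groups, so `findall` returns the 3 full match strings.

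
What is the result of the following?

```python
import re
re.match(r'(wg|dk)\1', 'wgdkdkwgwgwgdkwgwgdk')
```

`\1` has to match the exact text group 1 already captured.
`re.match` only tries the pattern at the start of the string.
Here the pattern fails at index 0, so the call returns None.

None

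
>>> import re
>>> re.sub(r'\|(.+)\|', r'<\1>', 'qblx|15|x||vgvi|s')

'qblx<15|x||vgvi>s'

Matches: at [4:16] → '|15|x||vgvi|'.
Each match is replaced using the text its own group 1 captured.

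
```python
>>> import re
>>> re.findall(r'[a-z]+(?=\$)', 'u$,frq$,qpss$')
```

The `(?=…)`/`(?<=…)` assertion just peeks at neighbouring text; it doesn't advance the match position.
Scanning left to right: at [0:1] → 'u'; at [3:6] → 'frq'; at [8:12] → 'qpss'.
Since nothing is captured, `findall` lists the 3 matched substrings directly.

['u', 'frq', 'qpss']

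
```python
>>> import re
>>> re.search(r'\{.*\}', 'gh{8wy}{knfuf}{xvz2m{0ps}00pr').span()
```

(2, 25)

`re.search` scans for the first position where the pattern succeeds.
The match spans [2:25] → '{8wy}{knfuf}{xvz2m{0ps}'.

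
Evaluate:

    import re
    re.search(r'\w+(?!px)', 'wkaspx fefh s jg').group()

'wkaspx'

`(?!…)`/`(?<!…)` only lets a position through if the neighbouring text does NOT match; no characters are consumed.
Unlike `match`, `search` isn't anchored — it looks for the pattern anywhere in the string.
The match spans [0:6] → 'wkaspx'.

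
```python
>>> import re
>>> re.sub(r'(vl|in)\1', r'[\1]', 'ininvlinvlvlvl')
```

`\1` has to match the exact text group 1 already captured.
Matches: at [0:4] → 'inin'; at [8:12] → 'vlvl'.
The replacement refers to a captured group, so each match is rewritten using its own captured text.

'[in]vlin[vl]vl'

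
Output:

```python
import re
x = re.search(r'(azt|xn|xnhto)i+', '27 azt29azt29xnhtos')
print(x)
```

None

Here no position works, so the call returns None.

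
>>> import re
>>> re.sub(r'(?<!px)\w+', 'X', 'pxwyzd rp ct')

The negative lookahead/lookbehind blocks any match where the forbidden context is present.
Matches: at [0:6] → 'pxwyzd'; at [7:9] → 'rp'; at [10:12] → 'ct'.
Each match is replaced by 'X'.

'X X X'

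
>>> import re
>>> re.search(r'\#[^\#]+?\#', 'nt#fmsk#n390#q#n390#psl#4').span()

(2, 8)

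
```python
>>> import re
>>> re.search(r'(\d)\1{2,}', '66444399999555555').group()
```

A backreference is literal: `\1` must see the identical characters the first group matched.
The match spans [2:5] → '444'.

'444'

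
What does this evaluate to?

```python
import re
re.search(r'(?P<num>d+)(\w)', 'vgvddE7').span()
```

(3, 6)

Pattern: one or more of a literal 'd' (captured as 'num'); then a word character (captured).
`re.search` tries every starting position until one works.
The match spans [3:6] → 'ddE'.
Captured: group 1 = 'dd', group 2 = 'E'.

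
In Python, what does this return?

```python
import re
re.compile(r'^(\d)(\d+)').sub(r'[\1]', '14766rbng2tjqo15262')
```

'[1]rbng2tjqo15262'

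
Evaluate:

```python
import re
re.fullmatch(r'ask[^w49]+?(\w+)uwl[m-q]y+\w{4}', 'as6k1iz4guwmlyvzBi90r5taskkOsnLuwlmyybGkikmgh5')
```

None

The pattern matches the literal 'ask', then one or more of any character except [w49] (lazy); then one or more of a word character (captured); then the literal 'uwl', then a character in [m-q], then one or more of a literal 'y'; then exactly 4 of a word character.
`re.fullmatch` requires the pattern to consume the entire string.
Here there's no way to consume every character, so the call returns None.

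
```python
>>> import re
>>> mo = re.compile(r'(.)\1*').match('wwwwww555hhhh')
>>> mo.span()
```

(0, 6)

With `match`, the pattern is implicitly anchored at the beginning.
The match spans [0:6] → 'wwwwww'.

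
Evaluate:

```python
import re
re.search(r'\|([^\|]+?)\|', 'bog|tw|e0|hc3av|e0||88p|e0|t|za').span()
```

The match spans [3:7] → '|tw|'.

(3, 7)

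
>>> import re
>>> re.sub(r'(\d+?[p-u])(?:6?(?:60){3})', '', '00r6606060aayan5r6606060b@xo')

'aayanb@xo'

This matches one or more of a digit (lazy), then a character in [p-u] (captured); then optionally the literal '6', then the literal '60' repeated 3 times (non-capturing group).
Matches: at [0:10] → '00r6606060'; at [15:24] → '5r6606060'.
Each match is replaced by ''.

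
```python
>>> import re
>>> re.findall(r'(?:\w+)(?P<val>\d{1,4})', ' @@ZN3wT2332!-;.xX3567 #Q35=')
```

['2', '7', '5']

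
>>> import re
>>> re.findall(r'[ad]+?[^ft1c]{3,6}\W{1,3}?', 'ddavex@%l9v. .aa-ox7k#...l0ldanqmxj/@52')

The pattern matches one or more of one of [ad] (lazy); then 3 to 6 of any character except [ft1c], then 1 to 3 of a non-word character (lazy).
Walking the string: at [0:8] → 'ddavex@%'; at [14:22] → 'aa-ox7k#'; at [28:36] → 'danqmxj/'.
With no groups in the pattern, `findall` gives back each whole match — 3 here.

['ddavex@%', 'aa-ox7k#', 'danqmxj/']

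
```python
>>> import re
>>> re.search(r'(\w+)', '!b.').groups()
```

('b',)

This matches one or more of a word character (captured).
`search` walks the string left to right and returns the first match it finds.
The match spans [1:2] → 'b'.
Captured: group 1 = 'b'.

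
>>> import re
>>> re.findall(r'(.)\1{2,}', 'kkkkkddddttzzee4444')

['k', 'd', '4']

A backreference is literal: `\1` must see the identical characters the first group matched.
`findall` collects group 1 from each match (3 total).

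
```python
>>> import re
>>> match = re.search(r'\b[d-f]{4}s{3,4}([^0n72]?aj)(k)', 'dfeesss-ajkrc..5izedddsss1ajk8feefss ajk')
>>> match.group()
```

Pattern: a word boundary (`\b`, zero-width); then exactly 4 of a character in [d-f], then 3 to 4 of the literal 's'; then optionally any character except [0n72], then the literal 'aj' (captured); then a literal 'k' (captured).
`re.search` scans for the first position where the pattern succeeds.
The match spans [0:11] → 'dfeesss-ajk'.
Captured: group 1 = '-aj', group 2 = 'k'.

'dfeesss-ajk'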